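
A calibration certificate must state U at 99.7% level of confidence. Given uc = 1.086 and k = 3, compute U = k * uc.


U = k * uc
U = 3 * 1.086
U = 3.2580

3.2580


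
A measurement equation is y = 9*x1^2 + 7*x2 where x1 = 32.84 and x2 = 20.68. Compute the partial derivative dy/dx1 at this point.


y = 9*x1^2 + 7*x2
dy/dx1 = 2*9*x1
Evaluate at x1 = 32.84: c1 = 18 * 32.84
c1 = 591.1200

591.1200


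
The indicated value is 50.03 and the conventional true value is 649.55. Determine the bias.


Systematic error = measured - true
= 50.03 - 649.55
= -599.5200

-599.5200


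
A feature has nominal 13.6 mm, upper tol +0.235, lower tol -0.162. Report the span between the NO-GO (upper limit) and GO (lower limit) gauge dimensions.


GO = nominal - lower_tol (smallest hole = maximum material condition)
GO = 13.6 - 0.162 = 13.438
NO-GO = nominal + upper_tol (largest hole = least material condition)
NO-GO = 13.6 + 0.235 = 13.835
spread = NO-GO - GO = 13.835 - 13.438 = 0.3970

0.3970


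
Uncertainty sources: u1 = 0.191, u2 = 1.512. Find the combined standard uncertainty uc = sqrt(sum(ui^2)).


uc = sqrt(0.191^2 + 1.512^2)
uc = sqrt(2.322625)
uc = 1.5240

1.5240


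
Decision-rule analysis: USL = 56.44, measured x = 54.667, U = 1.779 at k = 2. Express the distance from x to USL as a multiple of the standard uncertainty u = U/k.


u = U / k = 1.779 / 2 = 0.8895
margin = |USL - x| = |56.44 - 54.667| = 1.773
z = margin / u = 1.773 / 0.8895
z = 1.9933

1.9933


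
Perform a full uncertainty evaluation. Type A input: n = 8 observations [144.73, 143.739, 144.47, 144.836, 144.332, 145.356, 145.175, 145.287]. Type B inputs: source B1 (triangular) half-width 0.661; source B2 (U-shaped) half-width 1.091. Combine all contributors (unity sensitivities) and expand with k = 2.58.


mean = (144.73 + 143.739 + 144.47 + 144.836 + 144.332 + 145.356 + 145.175 + 145.287) / 8 = 144.740625
s = sqrt(sum((x - mean)^2)/(n-1)) = 0.55013867
u_A = s / sqrt(n) = 0.55013867 / sqrt(8) = 0.19450339
u_B1 = 0.661 / sqrt(6) = 0.26985212
u_B2 = 1.091 / sqrt(2) = 0.7714535
uc = sqrt(0.19450339^2 + 0.26985212^2 + 0.7714535^2) = 0.84011442
U = k * uc = 2.58 * 0.84011442
U = 2.1675

2.1675


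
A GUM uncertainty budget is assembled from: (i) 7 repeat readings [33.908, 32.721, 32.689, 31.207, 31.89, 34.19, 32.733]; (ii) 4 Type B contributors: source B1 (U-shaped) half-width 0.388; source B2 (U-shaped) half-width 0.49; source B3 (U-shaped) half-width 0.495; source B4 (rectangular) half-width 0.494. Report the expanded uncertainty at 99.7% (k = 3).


mean = (33.908 + 32.721 + 32.689 + 31.207 + 31.89 + 34.19 + 32.733) / 7 = 32.76257143
s = sqrt(sum((x - mean)^2)/(n-1)) = 1.0439315
u_A = s / sqrt(n) = 1.0439315 / sqrt(7) = 0.39456902
u_B1 = 0.388 / sqrt(2) = 0.27435743
u_B2 = 0.49 / sqrt(2) = 0.34648232
u_B3 = 0.495 / sqrt(2) = 0.35001786
u_B4 = 0.494 / sqrt(3) = 0.28521103
uc = sqrt(0.39456902^2 + 0.27435743^2 + 0.34648232^2 + 0.35001786^2 + 0.28521103^2) = 0.7448923
U = k * uc = 3 * 0.7448923
U = 2.2347

2.2347


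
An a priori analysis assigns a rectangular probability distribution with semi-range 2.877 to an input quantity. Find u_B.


u_B = half_width / sqrt(3)
u_B = 2.877 / 1.7320508
u_B = 1.6610

1.6610


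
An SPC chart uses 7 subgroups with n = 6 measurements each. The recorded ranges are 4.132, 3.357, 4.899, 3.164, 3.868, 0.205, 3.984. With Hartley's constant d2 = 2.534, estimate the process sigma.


R_bar = (4.132 + 3.357 + 4.899 + 3.164 + 3.868 + 0.205 + 3.984) / 7
R_bar = 23.609 / 7 = 3.3727143
sigma_hat = R_bar / d2 = 3.3727143 / 2.534 = 1.3310

1.3310


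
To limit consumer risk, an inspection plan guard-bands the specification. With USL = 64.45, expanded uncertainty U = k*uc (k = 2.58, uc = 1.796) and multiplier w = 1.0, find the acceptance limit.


U = k * uc = 2.58 * 1.796 = 4.63368
guard band g = w * U = 1.0 * 4.63368 = 4.63368
AL = USL - g = 64.45 - 4.63368
AL = 59.8163

59.8163


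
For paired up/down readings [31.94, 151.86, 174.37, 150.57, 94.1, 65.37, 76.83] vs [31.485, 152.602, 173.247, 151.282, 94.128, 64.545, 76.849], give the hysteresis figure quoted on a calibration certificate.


|31.94 - 31.485| = 0.4550
|151.86 - 152.602| = 0.7420
|174.37 - 173.247| = 1.1230
|150.57 - 151.282| = 0.7120
|94.1 - 94.128| = 0.0280
|65.37 - 64.545| = 0.8250
|76.83 - 76.849| = 0.0190
hysteresis = max(diffs) = 1.1230

1.1230


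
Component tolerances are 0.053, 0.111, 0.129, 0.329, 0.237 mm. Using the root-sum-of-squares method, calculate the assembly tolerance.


RSS = sqrt(0.053^2 + 0.111^2 + 0.129^2 + 0.329^2 + 0.237^2)
= sqrt(0.196181)
= 0.4429

0.4429


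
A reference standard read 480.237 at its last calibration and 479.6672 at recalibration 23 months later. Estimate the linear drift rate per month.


rate = (v2 - v1) / months
= (479.6672 - 480.237) / 23
= -0.5698 / 23
= -0.0248

-0.0248


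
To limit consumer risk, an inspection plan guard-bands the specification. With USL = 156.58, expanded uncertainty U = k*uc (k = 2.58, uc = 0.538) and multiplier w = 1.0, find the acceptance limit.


U = k * uc = 2.58 * 0.538 = 1.38804
guard band g = w * U = 1.0 * 1.38804 = 1.38804
AL = USL - g = 156.58 - 1.38804
AL = 155.1920

155.1920


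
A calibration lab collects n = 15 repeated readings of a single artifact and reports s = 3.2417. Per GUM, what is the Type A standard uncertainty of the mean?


u_A = s / sqrt(n)
u_A = 3.2417 / sqrt(15)
u_A = 3.2417 / 3.8729833
u_A = 0.8370

0.8370


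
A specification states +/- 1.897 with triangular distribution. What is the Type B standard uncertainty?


u_B = half_width / sqrt(6)
u_B = 1.897 / 2.4494897
u_B = 0.7744

0.7744


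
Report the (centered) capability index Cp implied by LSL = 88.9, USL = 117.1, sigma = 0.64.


Cp = (USL - LSL) / (6 * sigma)
= (117.1 - 88.9) / (6 * 0.64)
= 28.2000 / 3.8400
= 7.3437

7.3437


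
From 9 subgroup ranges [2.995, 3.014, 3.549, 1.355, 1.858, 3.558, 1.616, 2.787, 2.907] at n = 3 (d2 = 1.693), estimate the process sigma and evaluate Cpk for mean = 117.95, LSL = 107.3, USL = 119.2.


R_bar = (2.995 + 3.014 + 3.549 + 1.355 + 1.858 + 3.558 + 1.616 + 2.787 + 2.907) / 9 = 2.6265556
sigma = R_bar / d2 = 2.6265556 / 1.693 = 1.5514209
Cp = (USL - LSL)/(6*sigma) = (119.2 - 107.3)/(6*1.5514209) = 1.2784
Cpu = (119.2 - 117.95)/(3*1.5514209) = 0.2686
Cpl = (117.95 - 107.3)/(3*1.5514209) = 2.2882
Cpk = min(Cpu, Cpl) = 0.2686

0.2686


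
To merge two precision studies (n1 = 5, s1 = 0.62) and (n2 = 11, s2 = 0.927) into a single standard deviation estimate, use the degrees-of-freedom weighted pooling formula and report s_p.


s_p = sqrt(((n1-1)*s1^2 + (n2-1)*s2^2) / (n1+n2-2))
numerator = (5-1)*0.62^2 + (11-1)*0.927^2 = 1.5376 + 8.59329 = 10.13089
denominator = 5 + 11 - 2 = 14
s_p^2 = 10.13089 / 14 = 0.723635
s_p = sqrt(0.723635) = 0.8507

0.8507


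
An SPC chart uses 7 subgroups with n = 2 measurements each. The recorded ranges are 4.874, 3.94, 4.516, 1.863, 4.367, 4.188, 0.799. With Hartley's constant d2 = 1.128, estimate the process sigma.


R_bar = (4.874 + 3.94 + 4.516 + 1.863 + 4.367 + 4.188 + 0.799) / 7
R_bar = 24.547 / 7 = 3.5067143
sigma_hat = R_bar / d2 = 3.5067143 / 1.128 = 3.1088

3.1088


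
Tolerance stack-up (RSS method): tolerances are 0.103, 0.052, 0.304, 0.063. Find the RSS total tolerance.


RSS = sqrt(0.103^2 + 0.052^2 + 0.304^2 + 0.063^2)
= sqrt(0.109698)
= 0.3312

0.3312


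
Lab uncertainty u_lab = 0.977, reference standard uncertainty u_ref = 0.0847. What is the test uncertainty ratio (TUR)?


TUR = u_lab / u_ref
= 0.977 / 0.0847
= 11.5348

11.5348


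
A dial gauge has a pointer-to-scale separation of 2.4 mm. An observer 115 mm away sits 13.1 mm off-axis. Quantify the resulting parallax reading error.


error = h * offset / d
= 2.4 * 13.1 / 115
= 0.2734

0.2734


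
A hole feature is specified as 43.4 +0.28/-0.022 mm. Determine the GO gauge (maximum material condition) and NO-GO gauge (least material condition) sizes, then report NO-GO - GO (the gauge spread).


GO = nominal - lower_tol (smallest hole = maximum material condition)
GO = 43.4 - 0.022 = 43.378
NO-GO = nominal + upper_tol (largest hole = least material condition)
NO-GO = 43.4 + 0.28 = 43.68
spread = NO-GO - GO = 43.68 - 43.378 = 0.3020

0.3020


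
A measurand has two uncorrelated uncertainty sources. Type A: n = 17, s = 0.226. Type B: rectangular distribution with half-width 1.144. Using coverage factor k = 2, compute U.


u_A = s / sqrt(n) = 0.226 / sqrt(17) = 0.054813051
u_B = half_width / sqrt(3) = 1.144 / sqrt(3) = 0.66048871
uc = sqrt(u_A^2 + u_B^2) = sqrt(0.054813051^2 + 0.66048871^2) = 0.66275924
U = k * uc = 2 * 0.66275924
U = 1.3255

1.3255


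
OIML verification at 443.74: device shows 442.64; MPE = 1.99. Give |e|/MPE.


e = indication - reference = 442.64 - 443.74 = -1.1000
|e| = 1.1000
ratio = |e| / MPE = 1.1000 / 1.99
ratio = 0.5528

0.5528


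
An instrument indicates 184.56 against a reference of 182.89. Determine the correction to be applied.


Correction = standard - reading
= 182.89 - 184.56
= -1.6700

-1.6700


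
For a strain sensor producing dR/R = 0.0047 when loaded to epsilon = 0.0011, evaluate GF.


GF = (dR/R) / epsilon
= 0.0047 / 0.0011
= 4.2727

4.2727


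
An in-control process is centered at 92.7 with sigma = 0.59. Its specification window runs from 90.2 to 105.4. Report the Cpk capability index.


Cpu = (USL - mean) / (3*sigma) = (105.4 - 92.7) / (3*0.59) = 7.1751
Cpl = (mean - LSL) / (3*sigma) = (92.7 - 90.2) / (3*0.59) = 1.4124
Cpk = min(Cpu, Cpl) = 1.4124

1.4124


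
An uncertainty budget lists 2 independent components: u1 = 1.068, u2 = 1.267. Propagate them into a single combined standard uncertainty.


uc = sqrt(1.068^2 + 1.267^2)
uc = sqrt(2.745913)
uc = 1.6571

1.6571


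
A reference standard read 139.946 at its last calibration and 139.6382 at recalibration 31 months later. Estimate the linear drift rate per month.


rate = (v2 - v1) / months
= (139.6382 - 139.946) / 31
= -0.3078 / 31
= -0.0099

-0.0099


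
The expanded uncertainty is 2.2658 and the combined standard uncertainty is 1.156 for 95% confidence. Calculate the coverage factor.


k = U / uc
k = 2.2658 / 1.156
k = 1.96

1.96


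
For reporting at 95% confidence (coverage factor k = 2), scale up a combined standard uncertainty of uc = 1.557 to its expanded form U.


U = k * uc
U = 2 * 1.557
U = 3.1140

3.1140


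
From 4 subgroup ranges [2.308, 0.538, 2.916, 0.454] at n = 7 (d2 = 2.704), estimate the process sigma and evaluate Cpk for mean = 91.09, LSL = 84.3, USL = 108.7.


R_bar = (2.308 + 0.538 + 2.916 + 0.454) / 4 = 1.554
sigma = R_bar / d2 = 1.554 / 2.704 = 0.57470414
Cp = (USL - LSL)/(6*sigma) = (108.7 - 84.3)/(6*0.57470414) = 7.0761
Cpu = (108.7 - 91.09)/(3*0.57470414) = 10.2140
Cpl = (91.09 - 84.3)/(3*0.57470414) = 3.9383
Cpk = min(Cpu, Cpl) = 3.9383

3.9383


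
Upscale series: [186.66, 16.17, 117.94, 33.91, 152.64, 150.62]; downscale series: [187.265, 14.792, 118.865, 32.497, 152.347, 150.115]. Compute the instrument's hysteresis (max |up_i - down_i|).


|186.66 - 187.265| = 0.6050
|16.17 - 14.792| = 1.3780
|117.94 - 118.865| = 0.9250
|33.91 - 32.497| = 1.4130
|152.64 - 152.347| = 0.2930
|150.62 - 150.115| = 0.5050
hysteresis = max(diffs) = 1.4130

1.4130


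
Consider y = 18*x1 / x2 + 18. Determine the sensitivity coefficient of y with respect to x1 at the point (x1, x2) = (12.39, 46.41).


y = 18*x1 / x2 + 18
dy/dx1 = 18/x2
Evaluate at x2 = 46.41: c1 = 18 / 46.41
c1 = 0.3878

0.3878


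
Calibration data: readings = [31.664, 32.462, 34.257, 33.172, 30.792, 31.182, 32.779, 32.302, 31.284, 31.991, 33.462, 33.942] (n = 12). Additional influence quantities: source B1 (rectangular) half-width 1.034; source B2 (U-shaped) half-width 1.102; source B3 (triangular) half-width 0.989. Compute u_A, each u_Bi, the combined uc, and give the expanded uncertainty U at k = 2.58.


mean = (31.664 + 32.462 + 34.257 + 33.172 + 30.792 + 31.182 + 32.779 + 32.302 + 31.284 + 31.991 + 33.462 + 33.942) / 12 = 32.44075
s = sqrt(sum((x - mean)^2)/(n-1)) = 1.1164401
u_A = s / sqrt(n) = 1.1164401 / sqrt(12) = 0.3222885
u_B1 = 1.034 / sqrt(3) = 0.59698018
u_B2 = 1.102 / sqrt(2) = 0.77923167
u_B3 = 0.989 / sqrt(6) = 0.40375756
uc = sqrt(0.3222885^2 + 0.59698018^2 + 0.77923167^2 + 0.40375756^2) = 1.1092688
U = k * uc = 2.58 * 1.1092688
U = 2.8619

2.8619


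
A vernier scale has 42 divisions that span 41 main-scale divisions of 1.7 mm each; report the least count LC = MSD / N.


LC = MSD / n_div
= 1.7 / 42
= 0.0405

0.0405


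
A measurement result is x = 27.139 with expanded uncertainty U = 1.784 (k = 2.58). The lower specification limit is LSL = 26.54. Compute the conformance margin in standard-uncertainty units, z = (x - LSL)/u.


u = U / k = 1.784 / 2.58 = 0.69147287
margin = |LSL - x| = |26.54 - 27.139| = 0.599
z = margin / u = 0.599 / 0.69147287
z = 0.8663

0.8663


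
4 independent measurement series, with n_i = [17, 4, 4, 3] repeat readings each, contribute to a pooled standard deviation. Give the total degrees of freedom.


nu = sum_i (n_i - 1)
nu = ((17 - 1) + (4 - 1) + (4 - 1) + (3 - 1))
nu = 16 + 3 + 3 + 2
nu = 24

24


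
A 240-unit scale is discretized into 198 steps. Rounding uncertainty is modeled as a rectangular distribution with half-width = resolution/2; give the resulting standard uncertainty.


resolution = range / divisions
resolution = 240 / 198 = 1.2121212
u_res = resolution / (2*sqrt(3))
u_res = 1.2121212 / 3.4641016
u_res = 0.3499

0.3499


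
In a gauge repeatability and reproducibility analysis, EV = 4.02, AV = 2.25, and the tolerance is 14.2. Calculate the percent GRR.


GRR = sqrt(EV^2 + AV^2) = sqrt(4.02^2 + 2.25^2) = 4.6068319
%GRR = GRR / tol * 100 = 4.6068319 / 14.2 * 100
%GRR = 32.4425

32.4425


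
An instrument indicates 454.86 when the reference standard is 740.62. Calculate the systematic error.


Systematic error = measured - true
= 454.86 - 740.62
= -285.7600

-285.7600


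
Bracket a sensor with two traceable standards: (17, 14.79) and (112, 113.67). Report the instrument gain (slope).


slope = (y2 - y1) / (x2 - x1)
= (113.67 - 14.79) / (112 - 17)
= 98.8800 / 95
= 1.0408

1.0408


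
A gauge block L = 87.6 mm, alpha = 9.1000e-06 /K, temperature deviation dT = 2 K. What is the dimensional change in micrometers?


dL = L * alpha * dT
= 87.6 * 9.1000e-06 * 2
= 0.0015943 mm
dL_um = 0.0015943 * 1000 = 1.5943 um

1.5943


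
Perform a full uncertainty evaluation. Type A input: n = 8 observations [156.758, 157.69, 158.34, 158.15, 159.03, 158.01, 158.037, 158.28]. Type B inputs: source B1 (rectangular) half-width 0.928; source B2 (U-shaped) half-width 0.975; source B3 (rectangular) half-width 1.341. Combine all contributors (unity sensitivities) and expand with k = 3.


mean = (156.758 + 157.69 + 158.34 + 158.15 + 159.03 + 158.01 + 158.037 + 158.28) / 8 = 158.036875
s = sqrt(sum((x - mean)^2)/(n-1)) = 0.6443884
u_A = s / sqrt(n) = 0.6443884 / sqrt(8) = 0.2278257
u_B1 = 0.928 / sqrt(3) = 0.53578105
u_B2 = 0.975 / sqrt(2) = 0.68942911
u_B3 = 1.341 / sqrt(3) = 0.77422671
uc = sqrt(0.2278257^2 + 0.53578105^2 + 0.68942911^2 + 0.77422671^2) = 1.1889934
U = k * uc = 3 * 1.1889934
U = 3.5670

3.5670


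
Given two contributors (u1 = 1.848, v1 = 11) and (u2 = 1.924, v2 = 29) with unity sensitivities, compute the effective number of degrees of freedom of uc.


uc = sqrt(u1^2 + u2^2) = sqrt(1.848^2 + 1.924^2) = 2.6677481
v_eff = uc^4 / (u1^4/v1 + u2^4/v2)
= 2.6677481^4 / (1.848^4/11 + 1.924^4/29)
= 50.64998 / 1.5327891
v_eff = 33.0443

33.0443


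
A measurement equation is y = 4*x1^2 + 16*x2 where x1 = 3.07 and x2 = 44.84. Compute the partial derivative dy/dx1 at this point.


y = 4*x1^2 + 16*x2
dy/dx1 = 2*4*x1
Evaluate at x1 = 3.07: c1 = 8 * 3.07
c1 = 24.5600

24.5600


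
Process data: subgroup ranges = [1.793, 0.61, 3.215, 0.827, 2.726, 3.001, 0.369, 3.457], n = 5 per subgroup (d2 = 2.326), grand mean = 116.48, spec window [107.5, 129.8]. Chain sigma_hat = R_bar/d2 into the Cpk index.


R_bar = (1.793 + 0.61 + 3.215 + 0.827 + 2.726 + 3.001 + 0.369 + 3.457) / 8 = 1.99975
sigma = R_bar / d2 = 1.99975 / 2.326 = 0.85973775
Cp = (USL - LSL)/(6*sigma) = (129.8 - 107.5)/(6*0.85973775) = 4.3230
Cpu = (129.8 - 116.48)/(3*0.85973775) = 5.1644
Cpl = (116.48 - 107.5)/(3*0.85973775) = 3.4817
Cpk = min(Cpu, Cpl) = 3.4817

3.4817


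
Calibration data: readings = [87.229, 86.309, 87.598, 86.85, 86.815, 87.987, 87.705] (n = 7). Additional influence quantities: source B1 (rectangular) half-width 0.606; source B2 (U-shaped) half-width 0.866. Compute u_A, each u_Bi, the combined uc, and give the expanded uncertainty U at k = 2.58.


mean = (87.229 + 86.309 + 87.598 + 86.85 + 86.815 + 87.987 + 87.705) / 7 = 87.21328571
s = sqrt(sum((x - mean)^2)/(n-1)) = 0.59118658
u_A = s / sqrt(n) = 0.59118658 / sqrt(7) = 0.22344752
u_B1 = 0.606 / sqrt(3) = 0.34987426
u_B2 = 0.866 / sqrt(2) = 0.61235447
uc = sqrt(0.22344752^2 + 0.34987426^2 + 0.61235447^2) = 0.73980997
U = k * uc = 2.58 * 0.73980997
U = 1.9087

1.9087


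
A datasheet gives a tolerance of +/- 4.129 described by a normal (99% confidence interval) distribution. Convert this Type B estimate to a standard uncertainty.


u_B = half_width / 2.576
u_B = 4.129 / 2.576
u_B = 1.6029

1.6029


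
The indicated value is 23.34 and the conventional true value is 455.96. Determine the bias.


Systematic error = measured - true
= 23.34 - 455.96
= -432.6200

-432.6200


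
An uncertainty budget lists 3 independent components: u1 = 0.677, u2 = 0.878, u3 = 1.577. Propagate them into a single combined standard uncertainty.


uc = sqrt(0.677^2 + 0.878^2 + 1.577^2)
uc = sqrt(3.716142)
uc = 1.9277

1.9277


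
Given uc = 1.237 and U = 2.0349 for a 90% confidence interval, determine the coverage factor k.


k = U / uc
k = 2.0349 / 1.237
k = 1.645

1.645


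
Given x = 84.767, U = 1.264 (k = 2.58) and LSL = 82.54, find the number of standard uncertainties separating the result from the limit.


u = U / k = 1.264 / 2.58 = 0.48992248
margin = |LSL - x| = |82.54 - 84.767| = 2.227
z = margin / u = 2.227 / 0.48992248
z = 4.5456

4.5456


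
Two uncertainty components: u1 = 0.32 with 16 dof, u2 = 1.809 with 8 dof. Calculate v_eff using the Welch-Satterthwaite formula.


uc = sqrt(u1^2 + u2^2) = sqrt(0.32^2 + 1.809^2) = 1.8370849
v_eff = uc^4 / (u1^4/v1 + u2^4/v2)
= 1.8370849^4 / (0.32^4/16 + 1.809^4/8)
= 11.389821 / 1.3392968
v_eff = 8.5043

8.5043


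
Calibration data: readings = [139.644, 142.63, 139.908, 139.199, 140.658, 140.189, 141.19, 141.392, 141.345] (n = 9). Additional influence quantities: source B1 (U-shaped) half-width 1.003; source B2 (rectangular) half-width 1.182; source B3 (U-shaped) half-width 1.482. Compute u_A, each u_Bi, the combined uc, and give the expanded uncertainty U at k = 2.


mean = (139.644 + 142.63 + 139.908 + 139.199 + 140.658 + 140.189 + 141.19 + 141.392 + 141.345) / 9 = 140.6838889
s = sqrt(sum((x - mean)^2)/(n-1)) = 1.0674642
u_A = s / sqrt(n) = 1.0674642 / sqrt(9) = 0.3558214
u_B1 = 1.003 / sqrt(2) = 0.7092281
u_B2 = 1.182 / sqrt(3) = 0.68242802
u_B3 = 1.482 / sqrt(2) = 1.0479322
uc = sqrt(0.3558214^2 + 0.7092281^2 + 0.68242802^2 + 1.0479322^2) = 1.4810413
U = k * uc = 2 * 1.4810413
U = 2.9621

2.9621


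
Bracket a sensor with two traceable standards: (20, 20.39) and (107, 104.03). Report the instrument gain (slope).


slope = (y2 - y1) / (x2 - x1)
= (104.03 - 20.39) / (107 - 20)
= 83.6400 / 87
= 0.9614

0.9614


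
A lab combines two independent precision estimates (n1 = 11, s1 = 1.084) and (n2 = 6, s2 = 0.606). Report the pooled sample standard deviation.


s_p = sqrt(((n1-1)*s1^2 + (n2-1)*s2^2) / (n1+n2-2))
numerator = (11-1)*1.084^2 + (6-1)*0.606^2 = 11.75056 + 1.83618 = 13.58674
denominator = 11 + 6 - 2 = 15
s_p^2 = 13.58674 / 15 = 0.90578267
s_p = sqrt(0.90578267) = 0.9517

0.9517


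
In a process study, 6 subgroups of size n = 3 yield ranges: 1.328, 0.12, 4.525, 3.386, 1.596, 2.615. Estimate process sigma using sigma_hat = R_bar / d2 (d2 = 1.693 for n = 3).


R_bar = (1.328 + 0.12 + 4.525 + 3.386 + 1.596 + 2.615) / 6
R_bar = 13.57 / 6 = 2.2616667
sigma_hat = R_bar / d2 = 2.2616667 / 1.693 = 1.3359

1.3359


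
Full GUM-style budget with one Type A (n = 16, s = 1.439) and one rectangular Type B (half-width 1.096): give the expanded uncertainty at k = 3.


u_A = s / sqrt(n) = 1.439 / sqrt(16) = 0.35975
u_B = half_width / sqrt(3) = 1.096 / sqrt(3) = 0.6327759
uc = sqrt(u_A^2 + u_B^2) = sqrt(0.35975^2 + 0.6327759^2) = 0.72789106
U = k * uc = 3 * 0.72789106
U = 2.1837

2.1837


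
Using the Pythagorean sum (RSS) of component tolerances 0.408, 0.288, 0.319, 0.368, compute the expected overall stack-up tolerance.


RSS = sqrt(0.408^2 + 0.288^2 + 0.319^2 + 0.368^2)
= sqrt(0.486593)
= 0.6976

0.6976


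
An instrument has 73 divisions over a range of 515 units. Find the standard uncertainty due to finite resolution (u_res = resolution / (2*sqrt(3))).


resolution = range / divisions
resolution = 515 / 73 = 7.0547945
u_res = resolution / (2*sqrt(3))
u_res = 7.0547945 / 3.4641016
u_res = 2.0365

2.0365


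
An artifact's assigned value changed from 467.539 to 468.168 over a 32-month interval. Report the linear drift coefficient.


rate = (v2 - v1) / months
= (468.168 - 467.539) / 32
= 0.6290 / 32
= 0.0197

0.0197


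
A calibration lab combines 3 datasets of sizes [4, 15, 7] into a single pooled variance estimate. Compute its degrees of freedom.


nu = sum_i (n_i - 1)
nu = ((4 - 1) + (15 - 1) + (7 - 1))
nu = 3 + 14 + 6
nu = 23

23


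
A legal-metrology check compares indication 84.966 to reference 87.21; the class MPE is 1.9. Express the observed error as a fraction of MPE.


e = indication - reference = 84.966 - 87.21 = -2.2440
|e| = 2.2440
ratio = |e| / MPE = 2.2440 / 1.9
ratio = 1.1811

1.1811


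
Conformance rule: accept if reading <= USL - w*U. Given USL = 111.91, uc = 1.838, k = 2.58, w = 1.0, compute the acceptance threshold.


U = k * uc = 2.58 * 1.838 = 4.74204
guard band g = w * U = 1.0 * 4.74204 = 4.74204
AL = USL - g = 111.91 - 4.74204
AL = 107.1680

107.1680


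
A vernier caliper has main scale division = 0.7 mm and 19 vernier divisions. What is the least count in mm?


LC = MSD / n_div
= 0.7 / 19
= 0.0368

0.0368


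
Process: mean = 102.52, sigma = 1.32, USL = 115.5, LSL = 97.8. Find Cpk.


Cpu = (USL - mean) / (3*sigma) = (115.5 - 102.52) / (3*1.32) = 3.2778
Cpl = (mean - LSL) / (3*sigma) = (102.52 - 97.8) / (3*1.32) = 1.1919
Cpk = min(Cpu, Cpl) = 1.1919

1.1919


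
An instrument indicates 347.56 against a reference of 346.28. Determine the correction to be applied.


Correction = standard - reading
= 346.28 - 347.56
= -1.2800

-1.2800


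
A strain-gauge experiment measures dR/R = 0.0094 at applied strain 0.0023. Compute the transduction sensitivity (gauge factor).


GF = (dR/R) / epsilon
= 0.0094 / 0.0023
= 4.0870

4.0870


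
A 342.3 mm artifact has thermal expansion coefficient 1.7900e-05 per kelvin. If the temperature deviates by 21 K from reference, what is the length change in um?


dL = L * alpha * dT
= 342.3 * 1.7900e-05 * 21
= 0.1286706 mm
dL_um = 0.1286706 * 1000 = 128.6706 um

128.6706


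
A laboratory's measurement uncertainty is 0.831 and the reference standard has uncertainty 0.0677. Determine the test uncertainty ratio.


TUR = u_lab / u_ref
= 0.831 / 0.0677
= 12.2747

12.2747


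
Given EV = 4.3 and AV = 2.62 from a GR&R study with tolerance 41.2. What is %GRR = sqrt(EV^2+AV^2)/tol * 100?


GRR = sqrt(EV^2 + AV^2) = sqrt(4.3^2 + 2.62^2) = 5.0353153
%GRR = GRR / tol * 100 = 5.0353153 / 41.2 * 100
%GRR = 12.2216

12.2216


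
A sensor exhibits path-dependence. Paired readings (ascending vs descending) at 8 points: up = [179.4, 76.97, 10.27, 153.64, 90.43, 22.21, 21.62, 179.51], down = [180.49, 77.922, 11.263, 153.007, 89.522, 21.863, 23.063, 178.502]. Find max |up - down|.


|179.4 - 180.49| = 1.0900
|76.97 - 77.922| = 0.9520
|10.27 - 11.263| = 0.9930
|153.64 - 153.007| = 0.6330
|90.43 - 89.522| = 0.9080
|22.21 - 21.863| = 0.3470
|21.62 - 23.063| = 1.4430
|179.51 - 178.502| = 1.0080
hysteresis = max(diffs) = 1.4430

1.4430


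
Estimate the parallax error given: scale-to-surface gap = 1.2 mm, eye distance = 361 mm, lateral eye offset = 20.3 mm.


error = h * offset / d
= 1.2 * 20.3 / 361
= 0.0675

0.0675


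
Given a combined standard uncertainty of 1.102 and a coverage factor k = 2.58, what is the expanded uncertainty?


U = k * uc
U = 2.58 * 1.102
U = 2.8432

2.8432


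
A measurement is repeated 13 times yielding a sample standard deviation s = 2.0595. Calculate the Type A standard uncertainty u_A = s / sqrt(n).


u_A = s / sqrt(n)
u_A = 2.0595 / sqrt(13)
u_A = 2.0595 / 3.6055513
u_A = 0.5712

0.5712


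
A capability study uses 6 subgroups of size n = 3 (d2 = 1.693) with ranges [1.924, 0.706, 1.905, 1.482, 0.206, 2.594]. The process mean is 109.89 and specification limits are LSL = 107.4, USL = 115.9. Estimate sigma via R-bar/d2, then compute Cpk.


R_bar = (1.924 + 0.706 + 1.905 + 1.482 + 0.206 + 2.594) / 6 = 1.4695
sigma = R_bar / d2 = 1.4695 / 1.693 = 0.86798582
Cp = (USL - LSL)/(6*sigma) = (115.9 - 107.4)/(6*0.86798582) = 1.6321
Cpu = (115.9 - 109.89)/(3*0.86798582) = 2.3080
Cpl = (109.89 - 107.4)/(3*0.86798582) = 0.9562
Cpk = min(Cpu, Cpl) = 0.9562

0.9562


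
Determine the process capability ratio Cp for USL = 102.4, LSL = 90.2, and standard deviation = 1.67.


Cp = (USL - LSL) / (6 * sigma)
= (102.4 - 90.2) / (6 * 1.67)
= 12.2000 / 10.0200
= 1.2176

1.2176


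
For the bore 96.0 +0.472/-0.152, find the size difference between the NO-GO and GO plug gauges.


GO = nominal - lower_tol (smallest hole = maximum material condition)
GO = 96.0 - 0.152 = 95.848
NO-GO = nominal + upper_tol (largest hole = least material condition)
NO-GO = 96.0 + 0.472 = 96.472
spread = NO-GO - GO = 96.472 - 95.848 = 0.6240

0.6240


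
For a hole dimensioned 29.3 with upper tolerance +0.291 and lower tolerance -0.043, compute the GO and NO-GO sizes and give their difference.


GO = nominal - lower_tol (smallest hole = maximum material condition)
GO = 29.3 - 0.043 = 29.257
NO-GO = nominal + upper_tol (largest hole = least material condition)
NO-GO = 29.3 + 0.291 = 29.591
spread = NO-GO - GO = 29.591 - 29.257 = 0.3340

0.3340


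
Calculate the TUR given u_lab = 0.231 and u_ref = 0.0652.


TUR = u_lab / u_ref
= 0.231 / 0.0652
= 3.5429

3.5429


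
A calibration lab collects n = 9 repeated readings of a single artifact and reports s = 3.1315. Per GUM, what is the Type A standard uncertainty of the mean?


u_A = s / sqrt(n)
u_A = 3.1315 / sqrt(9)
u_A = 3.1315 / 3
u_A = 1.0438

1.0438


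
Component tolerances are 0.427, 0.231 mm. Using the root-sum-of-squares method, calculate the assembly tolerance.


RSS = sqrt(0.427^2 + 0.231^2)
= sqrt(0.23569)
= 0.4855

0.4855


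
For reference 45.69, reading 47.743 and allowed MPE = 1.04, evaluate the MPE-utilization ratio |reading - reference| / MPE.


e = indication - reference = 47.743 - 45.69 = 2.0530
|e| = 2.0530
ratio = |e| / MPE = 2.0530 / 1.04
ratio = 1.9740

1.9740


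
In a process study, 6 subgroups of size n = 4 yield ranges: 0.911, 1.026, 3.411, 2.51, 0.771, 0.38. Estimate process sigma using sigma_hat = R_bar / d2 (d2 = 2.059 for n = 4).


R_bar = (0.911 + 1.026 + 3.411 + 2.51 + 0.771 + 0.38) / 6
R_bar = 9.009 / 6 = 1.5015
sigma_hat = R_bar / d2 = 1.5015 / 2.059 = 0.7292

0.7292


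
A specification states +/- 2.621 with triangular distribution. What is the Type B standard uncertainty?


u_B = half_width / sqrt(6)
u_B = 2.621 / 2.4494897
u_B = 1.0700

1.0700


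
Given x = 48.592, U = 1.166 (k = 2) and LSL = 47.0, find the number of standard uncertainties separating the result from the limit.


u = U / k = 1.166 / 2 = 0.583
margin = |LSL - x| = |47.0 - 48.592| = 1.592
z = margin / u = 1.592 / 0.583
z = 2.7307

2.7307


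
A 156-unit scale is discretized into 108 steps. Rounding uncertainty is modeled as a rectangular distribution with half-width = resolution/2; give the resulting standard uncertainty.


resolution = range / divisions
resolution = 156 / 108 = 1.4444444
u_res = resolution / (2*sqrt(3))
u_res = 1.4444444 / 3.4641016
u_res = 0.4170

0.4170


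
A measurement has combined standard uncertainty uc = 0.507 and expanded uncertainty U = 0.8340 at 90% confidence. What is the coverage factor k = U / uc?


k = U / uc
k = 0.8340 / 0.507
k = 1.645

1.645


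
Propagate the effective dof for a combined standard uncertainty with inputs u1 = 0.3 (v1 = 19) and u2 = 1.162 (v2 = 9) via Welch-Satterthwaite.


uc = sqrt(u1^2 + u2^2) = sqrt(0.3^2 + 1.162^2) = 1.2001017
v_eff = uc^4 / (u1^4/v1 + u2^4/v2)
= 1.2001017^4 / (0.3^4/19 + 1.162^4/9)
= 2.074303 / 0.20299952
v_eff = 10.2183

10.2183


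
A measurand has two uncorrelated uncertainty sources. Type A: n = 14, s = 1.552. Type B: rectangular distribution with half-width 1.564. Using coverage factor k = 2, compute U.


u_A = s / sqrt(n) = 1.552 / sqrt(14) = 0.41478945
u_B = half_width / sqrt(3) = 1.564 / sqrt(3) = 0.90297582
uc = sqrt(u_A^2 + u_B^2) = sqrt(0.41478945^2 + 0.90297582^2) = 0.99368789
U = k * uc = 2 * 0.99368789
U = 1.9874

1.9874


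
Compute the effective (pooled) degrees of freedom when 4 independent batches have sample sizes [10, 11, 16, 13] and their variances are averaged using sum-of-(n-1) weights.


nu = sum_i (n_i - 1)
nu = ((10 - 1) + (11 - 1) + (16 - 1) + (13 - 1))
nu = 9 + 10 + 15 + 12
nu = 46

46


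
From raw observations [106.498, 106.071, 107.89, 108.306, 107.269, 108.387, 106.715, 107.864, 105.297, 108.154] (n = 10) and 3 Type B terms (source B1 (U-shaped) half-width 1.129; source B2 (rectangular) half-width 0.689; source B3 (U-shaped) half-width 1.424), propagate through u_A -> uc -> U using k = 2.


mean = (106.498 + 106.071 + 107.89 + 108.306 + 107.269 + 108.387 + 106.715 + 107.864 + 105.297 + 108.154) / 10 = 107.2451
s = sqrt(sum((x - mean)^2)/(n-1)) = 1.0576608
u_A = s / sqrt(n) = 1.0576608 / sqrt(10) = 0.33446171
u_B1 = 1.129 / sqrt(2) = 0.79832356
u_B2 = 0.689 / sqrt(3) = 0.39779434
u_B3 = 1.424 / sqrt(2) = 1.0069201
uc = sqrt(0.33446171^2 + 0.79832356^2 + 0.39779434^2 + 1.0069201^2) = 1.3861146
U = k * uc = 2 * 1.3861146
U = 2.7722

2.7722


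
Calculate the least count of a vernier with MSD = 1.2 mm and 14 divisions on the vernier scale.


LC = MSD / n_div
= 1.2 / 14
= 0.0857

0.0857


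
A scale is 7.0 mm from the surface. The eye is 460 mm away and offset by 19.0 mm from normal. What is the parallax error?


error = h * offset / d
= 7.0 * 19.0 / 460
= 0.2891

0.2891


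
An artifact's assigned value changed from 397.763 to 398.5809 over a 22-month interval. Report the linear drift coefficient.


rate = (v2 - v1) / months
= (398.5809 - 397.763) / 22
= 0.8179 / 22
= 0.0372

0.0372


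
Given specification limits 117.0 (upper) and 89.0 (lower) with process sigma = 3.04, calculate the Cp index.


Cp = (USL - LSL) / (6 * sigma)
= (117.0 - 89.0) / (6 * 3.04)
= 28.0000 / 18.2400
= 1.5351

1.5351


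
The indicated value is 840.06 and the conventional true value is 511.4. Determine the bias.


Systematic error = measured - true
= 840.06 - 511.4
= 328.6600

328.6600


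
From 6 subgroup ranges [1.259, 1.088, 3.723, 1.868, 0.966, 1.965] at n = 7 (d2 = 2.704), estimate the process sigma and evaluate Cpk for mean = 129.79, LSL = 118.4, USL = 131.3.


R_bar = (1.259 + 1.088 + 3.723 + 1.868 + 0.966 + 1.965) / 6 = 1.8115
sigma = R_bar / d2 = 1.8115 / 2.704 = 0.66993343
Cp = (USL - LSL)/(6*sigma) = (131.3 - 118.4)/(6*0.66993343) = 3.2093
Cpu = (131.3 - 129.79)/(3*0.66993343) = 0.7513
Cpl = (129.79 - 118.4)/(3*0.66993343) = 5.6672
Cpk = min(Cpu, Cpl) = 0.7513

0.7513


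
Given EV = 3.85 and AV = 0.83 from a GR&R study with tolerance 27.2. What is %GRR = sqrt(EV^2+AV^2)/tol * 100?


GRR = sqrt(EV^2 + AV^2) = sqrt(3.85^2 + 0.83^2) = 3.9384515
%GRR = GRR / tol * 100 = 3.9384515 / 27.2 * 100
%GRR = 14.4796

14.4796


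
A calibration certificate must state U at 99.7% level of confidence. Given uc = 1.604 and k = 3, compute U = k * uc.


U = k * uc
U = 3 * 1.604
U = 4.8120

4.8120


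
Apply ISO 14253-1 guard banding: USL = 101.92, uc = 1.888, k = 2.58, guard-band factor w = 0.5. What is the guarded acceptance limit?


U = k * uc = 2.58 * 1.888 = 4.87104
guard band g = w * U = 0.5 * 4.87104 = 2.43552
AL = USL - g = 101.92 - 2.43552
AL = 99.4845

99.4845


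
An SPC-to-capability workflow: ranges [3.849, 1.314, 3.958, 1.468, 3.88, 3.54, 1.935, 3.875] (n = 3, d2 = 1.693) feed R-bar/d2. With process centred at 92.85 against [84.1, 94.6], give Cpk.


R_bar = (3.849 + 1.314 + 3.958 + 1.468 + 3.88 + 3.54 + 1.935 + 3.875) / 8 = 2.977375
sigma = R_bar / d2 = 2.977375 / 1.693 = 1.7586385
Cp = (USL - LSL)/(6*sigma) = (94.6 - 84.1)/(6*1.7586385) = 0.9951
Cpu = (94.6 - 92.85)/(3*1.7586385) = 0.3317
Cpl = (92.85 - 84.1)/(3*1.7586385) = 1.6585
Cpk = min(Cpu, Cpl) = 0.3317

0.3317


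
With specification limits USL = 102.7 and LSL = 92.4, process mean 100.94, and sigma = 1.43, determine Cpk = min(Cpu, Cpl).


Cpu = (USL - mean) / (3*sigma) = (102.7 - 100.94) / (3*1.43) = 0.4103
Cpl = (mean - LSL) / (3*sigma) = (100.94 - 92.4) / (3*1.43) = 1.9907
Cpk = min(Cpu, Cpl) = 0.4103

0.4103


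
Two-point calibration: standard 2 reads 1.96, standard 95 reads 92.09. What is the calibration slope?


slope = (y2 - y1) / (x2 - x1)
= (92.09 - 1.96) / (95 - 2)
= 90.1300 / 93
= 0.9691

0.9691


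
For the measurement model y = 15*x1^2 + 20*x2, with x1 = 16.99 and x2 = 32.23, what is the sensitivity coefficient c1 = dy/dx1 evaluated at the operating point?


y = 15*x1^2 + 20*x2
dy/dx1 = 2*15*x1
Evaluate at x1 = 16.99: c1 = 30 * 16.99
c1 = 509.7000

509.7000


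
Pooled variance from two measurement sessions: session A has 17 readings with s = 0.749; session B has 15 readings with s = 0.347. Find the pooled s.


s_p = sqrt(((n1-1)*s1^2 + (n2-1)*s2^2) / (n1+n2-2))
numerator = (17-1)*0.749^2 + (15-1)*0.347^2 = 8.976016 + 1.685726 = 10.661742
denominator = 17 + 15 - 2 = 30
s_p^2 = 10.661742 / 30 = 0.3553914
s_p = sqrt(0.3553914) = 0.5961

0.5961


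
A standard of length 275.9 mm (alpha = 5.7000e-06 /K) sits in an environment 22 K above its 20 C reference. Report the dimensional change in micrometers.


dL = L * alpha * dT
= 275.9 * 5.7000e-06 * 22
= 0.0345979 mm
dL_um = 0.0345979 * 1000 = 34.5979 um

34.5979


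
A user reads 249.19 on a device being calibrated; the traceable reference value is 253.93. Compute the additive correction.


Correction = standard - reading
= 253.93 - 249.19
= 4.7400

4.7400


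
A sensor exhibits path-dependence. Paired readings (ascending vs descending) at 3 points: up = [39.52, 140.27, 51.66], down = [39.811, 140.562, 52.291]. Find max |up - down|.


|39.52 - 39.811| = 0.2910
|140.27 - 140.562| = 0.2920
|51.66 - 52.291| = 0.6310
hysteresis = max(diffs) = 0.6310

0.6310


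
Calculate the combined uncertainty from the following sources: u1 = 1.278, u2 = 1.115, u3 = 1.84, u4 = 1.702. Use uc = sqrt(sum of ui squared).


uc = sqrt(1.278^2 + 1.115^2 + 1.84^2 + 1.702^2)
uc = sqrt(9.158913)
uc = 3.0264

3.0264


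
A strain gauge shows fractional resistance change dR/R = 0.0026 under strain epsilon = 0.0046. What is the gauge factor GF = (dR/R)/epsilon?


GF = (dR/R) / epsilon
= 0.0026 / 0.0046
= 0.5652

0.5652


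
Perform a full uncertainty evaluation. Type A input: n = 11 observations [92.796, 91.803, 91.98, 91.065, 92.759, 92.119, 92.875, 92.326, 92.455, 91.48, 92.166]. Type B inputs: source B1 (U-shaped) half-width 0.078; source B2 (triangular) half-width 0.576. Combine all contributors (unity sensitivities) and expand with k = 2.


mean = (92.796 + 91.803 + 91.98 + 91.065 + 92.759 + 92.119 + 92.875 + 92.326 + 92.455 + 91.48 + 92.166) / 11 = 92.16581818
s = sqrt(sum((x - mean)^2)/(n-1)) = 0.56672053
u_A = s / sqrt(n) = 0.56672053 / sqrt(11) = 0.17087267
u_B1 = 0.078 / sqrt(2) = 0.055154329
u_B2 = 0.576 / sqrt(6) = 0.23515102
uc = sqrt(0.17087267^2 + 0.055154329^2 + 0.23515102^2) = 0.29586394
U = k * uc = 2 * 0.29586394
U = 0.5917

0.5917


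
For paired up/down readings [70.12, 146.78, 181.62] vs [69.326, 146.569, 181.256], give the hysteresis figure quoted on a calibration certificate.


|70.12 - 69.326| = 0.7940
|146.78 - 146.569| = 0.2110
|181.62 - 181.256| = 0.3640
hysteresis = max(diffs) = 0.7940

0.7940


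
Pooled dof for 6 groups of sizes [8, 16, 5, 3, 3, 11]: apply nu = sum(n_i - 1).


nu = sum_i (n_i - 1)
nu = ((8 - 1) + (16 - 1) + (5 - 1) + (3 - 1) + (3 - 1) + (11 - 1))
nu = 7 + 15 + 4 + 2 + 2 + 10
nu = 40

40


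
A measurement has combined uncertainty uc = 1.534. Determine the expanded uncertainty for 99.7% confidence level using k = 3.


U = k * uc
U = 3 * 1.534
U = 4.6020

4.6020


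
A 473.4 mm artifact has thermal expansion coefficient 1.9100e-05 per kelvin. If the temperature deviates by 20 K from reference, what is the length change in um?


dL = L * alpha * dT
= 473.4 * 1.9100e-05 * 20
= 0.1808388 mm
dL_um = 0.1808388 * 1000 = 180.8388 um

180.8388


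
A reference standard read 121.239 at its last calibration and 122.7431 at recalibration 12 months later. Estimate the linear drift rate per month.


rate = (v2 - v1) / months
= (122.7431 - 121.239) / 12
= 1.5041 / 12
= 0.1253

0.1253


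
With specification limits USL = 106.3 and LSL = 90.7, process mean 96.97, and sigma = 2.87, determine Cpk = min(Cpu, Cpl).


Cpu = (USL - mean) / (3*sigma) = (106.3 - 96.97) / (3*2.87) = 1.0836
Cpl = (mean - LSL) / (3*sigma) = (96.97 - 90.7) / (3*2.87) = 0.7282
Cpk = min(Cpu, Cpl) = 0.7282

0.7282


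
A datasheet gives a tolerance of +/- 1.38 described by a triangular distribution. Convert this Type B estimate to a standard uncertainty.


u_B = half_width / sqrt(6)
u_B = 1.38 / 2.4494897
u_B = 0.5634

0.5634


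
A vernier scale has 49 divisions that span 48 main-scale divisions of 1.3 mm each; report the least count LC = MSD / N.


LC = MSD / n_div
= 1.3 / 49
= 0.0265

0.0265


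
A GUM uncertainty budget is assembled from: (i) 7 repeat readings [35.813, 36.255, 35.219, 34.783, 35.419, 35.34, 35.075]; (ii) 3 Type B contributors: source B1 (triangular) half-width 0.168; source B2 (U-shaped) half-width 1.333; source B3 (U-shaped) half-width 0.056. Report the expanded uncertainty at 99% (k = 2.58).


mean = (35.813 + 36.255 + 35.219 + 34.783 + 35.419 + 35.34 + 35.075) / 7 = 35.41485714
s = sqrt(sum((x - mean)^2)/(n-1)) = 0.48701212
u_A = s / sqrt(n) = 0.48701212 / sqrt(7) = 0.18407328
u_B1 = 0.168 / sqrt(6) = 0.068585713
u_B2 = 1.333 / sqrt(2) = 0.94257334
u_B3 = 0.056 / sqrt(2) = 0.03959798
uc = sqrt(0.18407328^2 + 0.068585713^2 + 0.94257334^2 + 0.03959798^2) = 0.96363866
U = k * uc = 2.58 * 0.96363866
U = 2.4862

2.4862


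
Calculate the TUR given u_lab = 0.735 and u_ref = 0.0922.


TUR = u_lab / u_ref
= 0.735 / 0.0922
= 7.9718

7.9718


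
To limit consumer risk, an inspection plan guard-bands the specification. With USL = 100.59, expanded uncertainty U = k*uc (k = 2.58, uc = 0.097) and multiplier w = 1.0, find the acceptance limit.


U = k * uc = 2.58 * 0.097 = 0.25026
guard band g = w * U = 1.0 * 0.25026 = 0.25026
AL = USL - g = 100.59 - 0.25026
AL = 100.3397

100.3397


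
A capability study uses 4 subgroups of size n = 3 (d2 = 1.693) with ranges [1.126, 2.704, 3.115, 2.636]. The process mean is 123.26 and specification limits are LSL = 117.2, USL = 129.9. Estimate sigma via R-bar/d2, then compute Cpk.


R_bar = (1.126 + 2.704 + 3.115 + 2.636) / 4 = 2.39525
sigma = R_bar / d2 = 2.39525 / 1.693 = 1.4147962
Cp = (USL - LSL)/(6*sigma) = (129.9 - 117.2)/(6*1.4147962) = 1.4961
Cpu = (129.9 - 123.26)/(3*1.4147962) = 1.5644
Cpl = (123.26 - 117.2)/(3*1.4147962) = 1.4278
Cpk = min(Cpu, Cpl) = 1.4278

1.4278
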